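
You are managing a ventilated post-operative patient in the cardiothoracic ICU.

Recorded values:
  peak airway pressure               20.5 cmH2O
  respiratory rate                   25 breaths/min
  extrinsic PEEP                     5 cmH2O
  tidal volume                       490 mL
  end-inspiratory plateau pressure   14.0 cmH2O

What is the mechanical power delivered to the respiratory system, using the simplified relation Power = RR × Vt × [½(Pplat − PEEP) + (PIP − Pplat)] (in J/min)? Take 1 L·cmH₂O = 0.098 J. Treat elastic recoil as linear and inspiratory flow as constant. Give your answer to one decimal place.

13.2

Per-breath work = Vt × [½(Pplat−PEEP) + (PIP−Pplat)] = 0.490 × [0.5×9.0 + 6.5] = 0.490 × 11.0 = 5.39 L·cmH2O.
Power = 25 × 5.39 = 134.75 L·cmH2O/min.
× 0.098 J/(L·cmH2O) → 13.206 J/min.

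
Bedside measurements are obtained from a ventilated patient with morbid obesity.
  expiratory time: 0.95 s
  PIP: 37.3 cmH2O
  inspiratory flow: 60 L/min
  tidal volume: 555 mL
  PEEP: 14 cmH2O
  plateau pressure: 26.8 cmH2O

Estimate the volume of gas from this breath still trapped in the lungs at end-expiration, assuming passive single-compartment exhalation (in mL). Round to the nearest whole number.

Flow: 60 L/min ÷ 60 = 1 L/s.
R = (PIP − Pplat)/V̇ = (37.3 − 26.8) / 1 = 10.5/1 = 10.5 cmH2O·s/L.
C = Vt/(Pplat − PEEP) = 555.0 / (26.8 − 14) = 555.0/12.8 = 43.359 mL/cmH2O.
τ = R × C = 10.5 × 0.04336 L/cmH2O = 0.4553 s.
Fraction remaining = e^(−Te/τ) = e^(−0.95/0.4553) = 0.1241.
Trapped volume = 555.0 × 0.1241 = 68.876 mL.

69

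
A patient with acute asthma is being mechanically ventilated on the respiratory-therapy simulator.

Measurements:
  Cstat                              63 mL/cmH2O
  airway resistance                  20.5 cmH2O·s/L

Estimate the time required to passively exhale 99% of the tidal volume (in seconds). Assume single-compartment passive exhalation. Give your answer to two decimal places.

τ = R × C = 20.5 × 63 mL/cmH2O = 20.5 × 0.063 L/cmH2O = 1.292 s.
Exhaled fraction f = 1 − e^(−t/τ) → t = −τ·ln(1 − f) = −1.292·ln(0.01) = 5.95 s.

5.95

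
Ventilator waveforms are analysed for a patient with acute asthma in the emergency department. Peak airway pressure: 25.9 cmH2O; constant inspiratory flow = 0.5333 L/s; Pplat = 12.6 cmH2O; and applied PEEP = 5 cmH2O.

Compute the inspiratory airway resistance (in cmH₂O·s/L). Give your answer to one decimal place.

Raw = (PIP − Pplat) / flow = (25.9 − 12.6) / 0.5333 = 13.3 / 0.5333 = 24.939 cmH2O·s/L.

24.9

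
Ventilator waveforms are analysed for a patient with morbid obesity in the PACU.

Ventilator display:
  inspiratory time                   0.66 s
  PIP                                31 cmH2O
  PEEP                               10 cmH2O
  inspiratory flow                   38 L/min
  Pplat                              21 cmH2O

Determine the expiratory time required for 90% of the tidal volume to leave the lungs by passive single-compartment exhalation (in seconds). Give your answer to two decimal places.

1.38

Flow: 38 L/min ÷ 60 = 0.6333 L/s.
Vt = flow × Ti = 0.6333 L/s × 0.66 s × 1000 mL/L = 417.98 mL.
R = (PIP − Pplat)/V̇ = (31 − 21) / 0.6333 = 10.0/0.6333 = 15.79 cmH2O·s/L.
C = Vt/(Pplat − PEEP) = 417.98 / (21 − 10) = 417.98/11.0 = 37.998 mL/cmH2O.
τ = R × C = 15.79 × 0.038 L/cmH2O = 0.6 s.
t = −τ·ln(1 − 0.90) = −0.6·ln(0.1) = 1.382 s.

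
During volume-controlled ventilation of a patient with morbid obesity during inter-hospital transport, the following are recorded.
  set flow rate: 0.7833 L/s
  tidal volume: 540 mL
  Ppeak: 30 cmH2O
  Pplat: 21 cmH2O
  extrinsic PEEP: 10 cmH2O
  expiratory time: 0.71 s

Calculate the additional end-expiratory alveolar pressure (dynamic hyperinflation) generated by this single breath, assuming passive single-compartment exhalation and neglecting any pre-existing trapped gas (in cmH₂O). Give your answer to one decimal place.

R = (PIP − Pplat)/V̇ = (30 − 21) / 0.7833 = 9.0/0.7833 = 11.49 cmH2O·s/L.
C = Vt/(Pplat − PEEP) = 540.0 / (21 − 10) = 540.0/11.0 = 49.091 mL/cmH2O.
τ = R × C = 11.49 × 0.04909 L/cmH2O = 0.564 s.
Fraction remaining = e^(−Te/τ) = e^(−0.71/0.564) = 0.284; trapped volume = 540.0 × 0.284 = 153.36 mL.
Additional alveolar pressure from trapping ≈ V_trapped / C = 153.36 / 49.091 = 3.124 cmH2O.

3.1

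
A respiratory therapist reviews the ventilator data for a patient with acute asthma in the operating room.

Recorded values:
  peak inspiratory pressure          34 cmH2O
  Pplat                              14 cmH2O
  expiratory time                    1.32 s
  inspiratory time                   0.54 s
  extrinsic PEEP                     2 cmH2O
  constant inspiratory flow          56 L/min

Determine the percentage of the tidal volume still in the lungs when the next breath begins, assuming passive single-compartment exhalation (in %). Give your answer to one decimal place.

Flow: 56 L/min ÷ 60 = 0.9333 L/s.
Vt = flow × Ti = 0.9333 L/s × 0.54 s × 1000 mL/L = 503.98 mL.
R = (PIP − Pplat)/V̇ = (34 − 14) / 0.9333 = 20.0/0.9333 = 21.429 cmH2O·s/L.
C = Vt/(Pplat − PEEP) = 503.98 / (14 − 2) = 503.98/12.0 = 41.998 mL/cmH2O.
τ = R × C = 21.429 × 0.042 L/cmH2O = 0.9 s.
Fraction remaining at end-expiration = e^(−Te/τ) = e^(−1.32/0.9) = 0.2307 → 23.07%.

23.1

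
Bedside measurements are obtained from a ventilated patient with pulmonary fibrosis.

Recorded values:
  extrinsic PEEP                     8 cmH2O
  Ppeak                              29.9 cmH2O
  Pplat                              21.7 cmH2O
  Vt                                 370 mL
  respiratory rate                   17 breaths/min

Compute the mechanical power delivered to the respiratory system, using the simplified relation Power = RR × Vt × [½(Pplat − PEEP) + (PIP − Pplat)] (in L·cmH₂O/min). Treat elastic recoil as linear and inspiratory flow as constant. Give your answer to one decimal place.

94.7

Per-breath work = Vt × [½(Pplat−PEEP) + (PIP−Pplat)] = 0.370 × [0.5×13.7 + 8.2] = 0.370 × 15.05 = 5.569 L·cmH2O.
Power = 17 × 5.569 = 94.673 L·cmH2O/min.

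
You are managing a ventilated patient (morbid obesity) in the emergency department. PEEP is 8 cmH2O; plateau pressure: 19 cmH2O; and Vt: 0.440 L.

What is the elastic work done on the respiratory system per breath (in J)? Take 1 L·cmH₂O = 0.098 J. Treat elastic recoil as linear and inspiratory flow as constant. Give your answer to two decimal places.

Elastic work ≈ ½ × (Pplat − PEEP) × Vt = 0.5 × (19 − 8) × 0.440 L = 0.5 × 11.0 × 0.440 = 2.42 L·cmH2O.
× 0.098 J/(L·cmH2O) → 0.2372 J.

0.24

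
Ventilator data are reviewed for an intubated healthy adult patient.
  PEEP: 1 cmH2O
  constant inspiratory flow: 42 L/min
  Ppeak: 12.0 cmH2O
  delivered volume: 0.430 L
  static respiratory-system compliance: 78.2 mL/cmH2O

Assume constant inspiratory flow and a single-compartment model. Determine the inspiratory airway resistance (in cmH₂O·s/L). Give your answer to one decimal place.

Flow: 42 L/min ÷ 60 = 0.7 L/s.
Equation of motion (constant flow): PIP = Vt/C + R·V̇ + PEEP.
R·V̇ = PIP − Vt/C − PEEP = 12.0 − 430/78.2 − 1 = 12.0 − 5.499 − 1 = 5.501 cmH2O.
R = 5.501 / 0.7 = 7.859 cmH2O·s/L.

7.9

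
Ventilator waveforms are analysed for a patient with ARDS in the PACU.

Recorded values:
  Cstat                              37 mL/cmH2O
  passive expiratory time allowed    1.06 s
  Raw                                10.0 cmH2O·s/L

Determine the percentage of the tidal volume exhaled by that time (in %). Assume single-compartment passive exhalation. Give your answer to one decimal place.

94.3

τ = R × C = 10.0 × 37 mL/cmH2O = 10.0 × 0.037 L/cmH2O = 0.37 s.
Passive exhalation: V(t)/V₀ = e^(−t/τ) = e^(−1.06/0.37) = 0.05699.
Fraction exhaled = 1 − 0.05699 = 0.943 → 94.3%.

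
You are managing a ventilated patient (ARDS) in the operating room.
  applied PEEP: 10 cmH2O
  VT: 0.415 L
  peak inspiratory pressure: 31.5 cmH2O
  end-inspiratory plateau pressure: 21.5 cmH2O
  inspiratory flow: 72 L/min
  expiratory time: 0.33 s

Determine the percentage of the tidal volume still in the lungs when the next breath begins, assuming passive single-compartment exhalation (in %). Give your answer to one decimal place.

Flow: 72 L/min ÷ 60 = 1.2 L/s.
R = (PIP − Pplat)/V̇ = (31.5 − 21.5) / 1.2 = 10.0/1.2 = 8.333 cmH2O·s/L.
C = Vt/(Pplat − PEEP) = 415.0 / (21.5 − 10) = 415.0/11.5 = 36.087 mL/cmH2O.
τ = R × C = 8.333 × 0.03609 L/cmH2O = 0.3007 s.
Fraction remaining at end-expiration = e^(−Te/τ) = e^(−0.33/0.3007) = 0.3337 → 33.37%.

33.4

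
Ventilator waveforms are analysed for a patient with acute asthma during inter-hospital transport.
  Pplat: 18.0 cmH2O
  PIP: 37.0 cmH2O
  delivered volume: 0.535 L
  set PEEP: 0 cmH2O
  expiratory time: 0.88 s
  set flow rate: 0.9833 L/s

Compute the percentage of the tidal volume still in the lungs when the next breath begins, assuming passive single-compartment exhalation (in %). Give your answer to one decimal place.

R = (PIP − Pplat)/V̇ = (37.0 − 18.0) / 0.9833 = 19.0/0.9833 = 19.323 cmH2O·s/L.
C = Vt/(Pplat − PEEP) = 535.0 / (18.0 − 0) = 535.0/18.0 = 29.722 mL/cmH2O.
τ = R × C = 19.323 × 0.02972 L/cmH2O = 0.5743 s.
Fraction remaining at end-expiration = e^(−Te/τ) = e^(−0.88/0.5743) = 0.216 → 21.6%.

21.6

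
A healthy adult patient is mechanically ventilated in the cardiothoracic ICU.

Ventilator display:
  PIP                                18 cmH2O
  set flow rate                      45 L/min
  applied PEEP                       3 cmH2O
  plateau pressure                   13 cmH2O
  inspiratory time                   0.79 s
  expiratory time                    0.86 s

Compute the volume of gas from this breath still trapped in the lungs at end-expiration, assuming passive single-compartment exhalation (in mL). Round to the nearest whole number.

Flow: 45 L/min ÷ 60 = 0.75 L/s.
Vt = flow × Ti = 0.75 L/s × 0.79 s × 1000 mL/L = 592.5 mL.
R = (PIP − Pplat)/V̇ = (18 − 13) / 0.75 = 5.0/0.75 = 6.667 cmH2O·s/L.
C = Vt/(Pplat − PEEP) = 592.5 / (13 − 3) = 592.5/10.0 = 59.25 mL/cmH2O.
τ = R × C = 6.667 × 0.05925 L/cmH2O = 0.395 s.
Fraction remaining = e^(−Te/τ) = e^(−0.86/0.395) = 0.1134.
Trapped volume = 592.5 × 0.1134 = 67.19 mL.

67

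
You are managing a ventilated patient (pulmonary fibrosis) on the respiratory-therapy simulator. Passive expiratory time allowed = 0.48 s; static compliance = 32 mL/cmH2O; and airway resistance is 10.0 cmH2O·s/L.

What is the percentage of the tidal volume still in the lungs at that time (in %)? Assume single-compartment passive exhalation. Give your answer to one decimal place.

22.3

τ = R × C = 10.0 × 32 mL/cmH2O = 10.0 × 0.032 L/cmH2O = 0.32 s.
Passive exhalation: V(t)/V₀ = e^(−t/τ) = e^(−0.48/0.32) = 0.2231.
Fraction remaining = 0.2231 → 22.31%.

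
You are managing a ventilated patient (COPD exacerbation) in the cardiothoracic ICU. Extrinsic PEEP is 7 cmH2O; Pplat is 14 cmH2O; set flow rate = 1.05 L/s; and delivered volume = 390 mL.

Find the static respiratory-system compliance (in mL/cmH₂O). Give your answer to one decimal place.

Cstat = Vt / (Pplat − PEEP) = 390 / (14 − 7) = 390 / 7.0 = 55.714 mL/cmH2O.

55.7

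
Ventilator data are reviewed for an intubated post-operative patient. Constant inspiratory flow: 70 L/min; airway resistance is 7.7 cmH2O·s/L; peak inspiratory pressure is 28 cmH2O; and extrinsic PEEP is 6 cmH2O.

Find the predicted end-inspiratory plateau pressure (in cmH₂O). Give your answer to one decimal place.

Flow: 70 L/min ÷ 60 = 1.1667 L/s.
Pplat = PIP − Raw × flow = 28 − 7.7 × 1.1667 = 28 − 8.984 = 19.016 cmH2O.

19.0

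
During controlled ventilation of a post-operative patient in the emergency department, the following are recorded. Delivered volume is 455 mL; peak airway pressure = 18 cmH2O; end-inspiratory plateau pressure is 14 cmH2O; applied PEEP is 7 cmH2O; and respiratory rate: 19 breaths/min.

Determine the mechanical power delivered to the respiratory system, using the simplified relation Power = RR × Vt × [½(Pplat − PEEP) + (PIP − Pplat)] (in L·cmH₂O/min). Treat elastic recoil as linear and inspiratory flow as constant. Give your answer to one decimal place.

64.8

Per-breath work = Vt × [½(Pplat−PEEP) + (PIP−Pplat)] = 0.455 × [0.5×7.0 + 4.0] = 0.455 × 7.5 = 3.413 L·cmH2O.
Power = 19 × 3.413 = 64.847 L·cmH2O/min.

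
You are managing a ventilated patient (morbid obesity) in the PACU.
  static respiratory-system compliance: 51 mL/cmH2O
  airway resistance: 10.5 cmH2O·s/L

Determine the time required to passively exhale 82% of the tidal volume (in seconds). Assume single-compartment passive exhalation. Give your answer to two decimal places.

τ = R × C = 10.5 × 51 mL/cmH2O = 10.5 × 0.051 L/cmH2O = 0.5355 s.
Exhaled fraction f = 1 − e^(−t/τ) → t = −τ·ln(1 − f) = −0.5355·ln(0.18) = 0.9183 s.

0.92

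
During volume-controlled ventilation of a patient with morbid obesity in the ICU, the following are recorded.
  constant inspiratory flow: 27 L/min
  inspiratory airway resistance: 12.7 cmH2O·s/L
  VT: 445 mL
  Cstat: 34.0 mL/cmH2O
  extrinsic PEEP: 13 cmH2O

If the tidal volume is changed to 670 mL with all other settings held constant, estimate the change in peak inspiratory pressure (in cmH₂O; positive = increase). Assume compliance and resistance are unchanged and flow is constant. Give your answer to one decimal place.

PIP = Vt/C + R·V̇ + PEEP (constant-flow equation of motion).
Only the elastic term changes: ΔPIP = ΔVt / C = (670 − 445) / 34.0 = 6.618 cmH2O.

6.6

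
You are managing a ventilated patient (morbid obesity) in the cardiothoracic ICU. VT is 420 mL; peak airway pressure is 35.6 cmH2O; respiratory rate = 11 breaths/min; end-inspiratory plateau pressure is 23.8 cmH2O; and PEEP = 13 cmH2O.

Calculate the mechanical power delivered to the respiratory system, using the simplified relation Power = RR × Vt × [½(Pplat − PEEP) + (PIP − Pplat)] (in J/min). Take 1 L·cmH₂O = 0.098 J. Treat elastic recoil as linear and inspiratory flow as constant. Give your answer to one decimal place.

7.8

Per-breath work = Vt × [½(Pplat−PEEP) + (PIP−Pplat)] = 0.420 × [0.5×10.8 + 11.8] = 0.420 × 17.2 = 7.224 L·cmH2O.
Power = 11 × 7.224 = 79.464 L·cmH2O/min.
× 0.098 J/(L·cmH2O) → 7.787 J/min.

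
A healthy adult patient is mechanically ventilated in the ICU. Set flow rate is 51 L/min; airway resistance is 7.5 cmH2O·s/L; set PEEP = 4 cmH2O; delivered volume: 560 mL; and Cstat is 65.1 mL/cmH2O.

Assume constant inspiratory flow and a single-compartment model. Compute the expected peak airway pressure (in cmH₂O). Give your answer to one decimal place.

19.0

Flow: 51 L/min ÷ 60 = 0.85 L/s.
Equation of motion (constant flow): PIP = Vt/C + R·V̇ + PEEP.
PIP = 560/65.1 + 7.5×0.85 + 4 = 8.602 + 6.375 + 4 = 18.977 cmH2O.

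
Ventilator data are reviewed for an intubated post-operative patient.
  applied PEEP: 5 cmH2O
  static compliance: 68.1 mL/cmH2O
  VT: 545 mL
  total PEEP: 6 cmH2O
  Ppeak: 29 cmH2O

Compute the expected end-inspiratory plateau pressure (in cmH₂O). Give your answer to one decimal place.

End-expiratory occlusion gives total PEEP = 6 cmH2O (intrinsic PEEP = 6 − 5 = 1). Use total PEEP for the elastic gradient.
Pplat = PEEPtotal + Vt / Cstat = 6 + 545 / 68.1 = 6 + 8.003 = 14.003 cmH2O.

14.0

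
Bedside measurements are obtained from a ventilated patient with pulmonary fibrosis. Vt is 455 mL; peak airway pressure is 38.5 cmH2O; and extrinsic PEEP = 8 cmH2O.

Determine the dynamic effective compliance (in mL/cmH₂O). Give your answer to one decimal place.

14.9

Dynamic compliance = Vt / (PIP − PEEP) = 455 / (38.5 − 8) = 455 / 30.5 = 14.918 mL/cmH2O.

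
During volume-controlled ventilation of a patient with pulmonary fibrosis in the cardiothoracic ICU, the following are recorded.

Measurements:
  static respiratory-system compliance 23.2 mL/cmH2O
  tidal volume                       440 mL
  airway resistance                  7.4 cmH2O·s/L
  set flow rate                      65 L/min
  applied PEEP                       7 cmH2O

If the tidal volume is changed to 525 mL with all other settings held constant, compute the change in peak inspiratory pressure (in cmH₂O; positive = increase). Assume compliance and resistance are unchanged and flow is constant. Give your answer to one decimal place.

PIP = Vt/C + R·V̇ + PEEP (constant-flow equation of motion).
Only the elastic term changes: ΔPIP = ΔVt / C = (525 − 440) / 23.2 = 3.664 cmH2O.

3.7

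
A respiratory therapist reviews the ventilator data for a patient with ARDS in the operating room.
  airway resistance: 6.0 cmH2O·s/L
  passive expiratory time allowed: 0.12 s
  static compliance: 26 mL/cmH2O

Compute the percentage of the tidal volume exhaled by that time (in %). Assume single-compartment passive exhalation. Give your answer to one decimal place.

τ = R × C = 6.0 × 26 mL/cmH2O = 6.0 × 0.026 L/cmH2O = 0.156 s.
Passive exhalation: V(t)/V₀ = e^(−t/τ) = e^(−0.12/0.156) = 0.4634.
Fraction exhaled = 1 − 0.4634 = 0.5366 → 53.66%.

53.7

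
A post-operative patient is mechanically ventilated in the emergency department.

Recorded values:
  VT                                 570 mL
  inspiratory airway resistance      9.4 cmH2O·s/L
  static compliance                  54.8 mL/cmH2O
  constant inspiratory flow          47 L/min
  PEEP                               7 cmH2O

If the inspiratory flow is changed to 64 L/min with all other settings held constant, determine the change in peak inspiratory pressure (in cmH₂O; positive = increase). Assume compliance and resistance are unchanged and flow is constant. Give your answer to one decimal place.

Flow: 47 L/min ÷ 60 = 0.7833 L/s.
New flow: 64 L/min ÷ 60 = 1.0667 L/s.
PIP = Vt/C + R·V̇ + PEEP (constant-flow equation of motion).
Only the resistive term changes: ΔPIP = R × ΔV̇ = 9.4 × (1.0667 − 0.7833) = 9.4 × 0.2834 = 2.664 cmH2O.

2.7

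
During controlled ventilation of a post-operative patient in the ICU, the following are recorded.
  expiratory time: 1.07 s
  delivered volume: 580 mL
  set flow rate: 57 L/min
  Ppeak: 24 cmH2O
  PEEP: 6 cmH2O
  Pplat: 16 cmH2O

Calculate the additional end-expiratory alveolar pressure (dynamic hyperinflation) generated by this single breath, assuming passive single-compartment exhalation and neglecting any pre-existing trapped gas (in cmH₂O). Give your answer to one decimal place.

1.1

Flow: 57 L/min ÷ 60 = 0.95 L/s.
R = (PIP − Pplat)/V̇ = (24 − 16) / 0.95 = 8.0/0.95 = 8.421 cmH2O·s/L.
C = Vt/(Pplat − PEEP) = 580.0 / (16 − 6) = 580.0/10.0 = 58.0 mL/cmH2O.
τ = R × C = 8.421 × 0.058 L/cmH2O = 0.4884 s.
Fraction remaining = e^(−Te/τ) = e^(−1.07/0.4884) = 0.1118; trapped volume = 580.0 × 0.1118 = 64.844 mL.
Additional alveolar pressure from trapping ≈ V_trapped / C = 64.844 / 58.0 = 1.118 cmH2O.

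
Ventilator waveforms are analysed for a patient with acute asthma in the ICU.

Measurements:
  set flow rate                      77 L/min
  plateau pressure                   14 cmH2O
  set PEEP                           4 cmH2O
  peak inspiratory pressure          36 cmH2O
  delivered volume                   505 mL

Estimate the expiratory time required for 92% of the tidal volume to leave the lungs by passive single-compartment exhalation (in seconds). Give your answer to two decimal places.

2.19

Flow: 77 L/min ÷ 60 = 1.2833 L/s.
R = (PIP − Pplat)/V̇ = (36 − 14) / 1.2833 = 22.0/1.2833 = 17.143 cmH2O·s/L.
C = Vt/(Pplat − PEEP) = 505.0 / (14 − 4) = 505.0/10.0 = 50.5 mL/cmH2O.
τ = R × C = 17.143 × 0.0505 L/cmH2O = 0.8657 s.
t = −τ·ln(1 − 0.92) = −0.8657·ln(0.08) = 2.187 s.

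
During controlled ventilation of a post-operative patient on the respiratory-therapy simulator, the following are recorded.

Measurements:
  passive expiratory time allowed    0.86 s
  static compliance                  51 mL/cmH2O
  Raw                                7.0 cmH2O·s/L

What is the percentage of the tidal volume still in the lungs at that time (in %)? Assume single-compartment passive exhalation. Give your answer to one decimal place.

τ = R × C = 7.0 × 51 mL/cmH2O = 7.0 × 0.051 L/cmH2O = 0.357 s.
Passive exhalation: V(t)/V₀ = e^(−t/τ) = e^(−0.86/0.357) = 0.08991.
Fraction remaining = 0.08991 → 8.991%.

9.0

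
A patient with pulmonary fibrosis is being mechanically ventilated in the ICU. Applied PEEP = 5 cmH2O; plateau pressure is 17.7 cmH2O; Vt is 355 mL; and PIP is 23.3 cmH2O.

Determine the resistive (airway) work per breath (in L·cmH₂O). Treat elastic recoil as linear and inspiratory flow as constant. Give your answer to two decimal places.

1.99

With constant inspiratory flow the resistive pressure is constant at PIP − Pplat = 23.3 − 17.7 = 5.6 cmH2O, so resistive work = 5.6 × 0.355 = 1.988 L·cmH2O.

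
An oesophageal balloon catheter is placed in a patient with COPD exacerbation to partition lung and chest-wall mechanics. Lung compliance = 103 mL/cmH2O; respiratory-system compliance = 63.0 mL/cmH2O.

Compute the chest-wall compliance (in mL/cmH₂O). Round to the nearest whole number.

1/Ccw = 1/Crs − 1/CL.
1/Ccw = 1/63.0 − 1/103 = 0.006164.
Ccw = 162.23 mL/cmH2O.

162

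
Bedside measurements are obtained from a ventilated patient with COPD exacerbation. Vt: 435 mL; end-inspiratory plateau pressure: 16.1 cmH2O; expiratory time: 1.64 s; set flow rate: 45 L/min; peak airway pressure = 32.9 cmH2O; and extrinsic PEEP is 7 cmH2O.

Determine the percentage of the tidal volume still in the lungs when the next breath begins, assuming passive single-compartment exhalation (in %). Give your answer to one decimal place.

Flow: 45 L/min ÷ 60 = 0.75 L/s.
R = (PIP − Pplat)/V̇ = (32.9 − 16.1) / 0.75 = 16.8/0.75 = 22.4 cmH2O·s/L.
C = Vt/(Pplat − PEEP) = 435.0 / (16.1 − 7) = 435.0/9.1 = 47.802 mL/cmH2O.
τ = R × C = 22.4 × 0.0478 L/cmH2O = 1.071 s.
Fraction remaining at end-expiration = e^(−Te/τ) = e^(−1.64/1.071) = 0.2163 → 21.63%.

21.6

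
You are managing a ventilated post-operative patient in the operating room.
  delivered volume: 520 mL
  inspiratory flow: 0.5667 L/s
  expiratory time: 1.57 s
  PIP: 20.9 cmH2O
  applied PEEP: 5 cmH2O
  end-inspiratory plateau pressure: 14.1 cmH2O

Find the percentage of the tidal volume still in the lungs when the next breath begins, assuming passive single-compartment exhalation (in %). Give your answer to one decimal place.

10.1

R = (PIP − Pplat)/V̇ = (20.9 − 14.1) / 0.5667 = 6.8/0.5667 = 11.999 cmH2O·s/L.
C = Vt/(Pplat − PEEP) = 520.0 / (14.1 − 5) = 520.0/9.1 = 57.143 mL/cmH2O.
τ = R × C = 11.999 × 0.05714 L/cmH2O = 0.6856 s.
Fraction remaining at end-expiration = e^(−Te/τ) = e^(−1.57/0.6856) = 0.1013 → 10.13%.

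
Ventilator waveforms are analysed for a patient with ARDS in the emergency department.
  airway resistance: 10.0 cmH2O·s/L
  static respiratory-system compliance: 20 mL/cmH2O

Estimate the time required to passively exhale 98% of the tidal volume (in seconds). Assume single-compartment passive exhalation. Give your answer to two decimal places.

τ = R × C = 10.0 × 20 mL/cmH2O = 10.0 × 0.020 L/cmH2O = 0.2 s.
Exhaled fraction f = 1 − e^(−t/τ) → t = −τ·ln(1 − f) = −0.2·ln(0.02) = 0.7824 s.

0.78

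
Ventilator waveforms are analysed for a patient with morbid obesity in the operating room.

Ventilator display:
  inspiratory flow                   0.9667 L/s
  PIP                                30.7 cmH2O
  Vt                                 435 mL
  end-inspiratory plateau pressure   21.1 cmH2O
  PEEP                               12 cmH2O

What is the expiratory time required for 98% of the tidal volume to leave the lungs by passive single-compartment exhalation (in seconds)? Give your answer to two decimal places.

R = (PIP − Pplat)/V̇ = (30.7 − 21.1) / 0.9667 = 9.6/0.9667 = 9.931 cmH2O·s/L.
C = Vt/(Pplat − PEEP) = 435.0 / (21.1 − 12) = 435.0/9.1 = 47.802 mL/cmH2O.
τ = R × C = 9.931 × 0.0478 L/cmH2O = 0.4747 s.
t = −τ·ln(1 − 0.98) = −0.4747·ln(0.02) = 1.857 s.

1.86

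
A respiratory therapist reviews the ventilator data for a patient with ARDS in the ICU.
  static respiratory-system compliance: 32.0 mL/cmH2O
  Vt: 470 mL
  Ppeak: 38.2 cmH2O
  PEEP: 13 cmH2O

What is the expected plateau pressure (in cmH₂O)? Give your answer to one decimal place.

Pplat = PEEP + Vt / Cstat = 13 + 470 / 32.0 = 13 + 14.688 = 27.688 cmH2O.

27.7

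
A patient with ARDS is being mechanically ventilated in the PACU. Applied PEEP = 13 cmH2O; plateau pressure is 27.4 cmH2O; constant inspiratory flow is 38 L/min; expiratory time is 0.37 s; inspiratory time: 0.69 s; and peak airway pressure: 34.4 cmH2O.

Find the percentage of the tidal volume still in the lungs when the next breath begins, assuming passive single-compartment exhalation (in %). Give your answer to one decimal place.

Flow: 38 L/min ÷ 60 = 0.6333 L/s.
Vt = flow × Ti = 0.6333 L/s × 0.69 s × 1000 mL/L = 436.98 mL.
R = (PIP − Pplat)/V̇ = (34.4 − 27.4) / 0.6333 = 7.0/0.6333 = 11.053 cmH2O·s/L.
C = Vt/(Pplat − PEEP) = 436.98 / (27.4 − 13) = 436.98/14.4 = 30.346 mL/cmH2O.
τ = R × C = 11.053 × 0.03035 L/cmH2O = 0.3355 s.
Fraction remaining at end-expiration = e^(−Te/τ) = e^(−0.37/0.3355) = 0.3319 → 33.19%.

33.2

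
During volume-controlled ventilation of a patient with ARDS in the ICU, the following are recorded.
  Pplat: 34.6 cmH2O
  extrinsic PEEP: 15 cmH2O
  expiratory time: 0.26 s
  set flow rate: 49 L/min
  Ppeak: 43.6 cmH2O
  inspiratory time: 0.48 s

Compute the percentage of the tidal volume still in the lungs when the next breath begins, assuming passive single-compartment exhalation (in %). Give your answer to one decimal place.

30.7

Flow: 49 L/min ÷ 60 = 0.8167 L/s.
Vt = flow × Ti = 0.8167 L/s × 0.48 s × 1000 mL/L = 392.02 mL.
R = (PIP − Pplat)/V̇ = (43.6 − 34.6) / 0.8167 = 9.0/0.8167 = 11.02 cmH2O·s/L.
C = Vt/(Pplat − PEEP) = 392.02 / (34.6 − 15) = 392.02/19.6 = 20.001 mL/cmH2O.
τ = R × C = 11.02 × 0.02 L/cmH2O = 0.2204 s.
Fraction remaining at end-expiration = e^(−Te/τ) = e^(−0.26/0.2204) = 0.3074 → 30.74%.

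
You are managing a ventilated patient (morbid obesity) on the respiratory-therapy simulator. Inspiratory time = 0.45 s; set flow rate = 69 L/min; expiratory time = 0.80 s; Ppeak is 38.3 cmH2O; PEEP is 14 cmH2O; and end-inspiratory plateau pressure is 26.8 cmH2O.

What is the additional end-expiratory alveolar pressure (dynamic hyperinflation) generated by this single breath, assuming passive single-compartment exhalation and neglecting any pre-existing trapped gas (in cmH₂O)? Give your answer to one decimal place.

Flow: 69 L/min ÷ 60 = 1.15 L/s.
Vt = flow × Ti = 1.15 L/s × 0.45 s × 1000 mL/L = 517.5 mL.
R = (PIP − Pplat)/V̇ = (38.3 − 26.8) / 1.15 = 11.5/1.15 = 10.0 cmH2O·s/L.
C = Vt/(Pplat − PEEP) = 517.5 / (26.8 − 14) = 517.5/12.8 = 40.43 mL/cmH2O.
τ = R × C = 10.0 × 0.04043 L/cmH2O = 0.4043 s.
Fraction remaining = e^(−Te/τ) = e^(−0.80/0.4043) = 0.1382; trapped volume = 517.5 × 0.1382 = 71.519 mL.
Additional alveolar pressure from trapping ≈ V_trapped / C = 71.519 / 40.43 = 1.769 cmH2O.

1.8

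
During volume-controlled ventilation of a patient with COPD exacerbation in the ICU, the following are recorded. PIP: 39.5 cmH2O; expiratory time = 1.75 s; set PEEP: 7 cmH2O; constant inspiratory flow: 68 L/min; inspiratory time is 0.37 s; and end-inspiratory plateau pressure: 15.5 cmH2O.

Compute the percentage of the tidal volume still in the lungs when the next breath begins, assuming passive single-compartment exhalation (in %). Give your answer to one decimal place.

18.7

Flow: 68 L/min ÷ 60 = 1.1333 L/s.
Vt = flow × Ti = 1.1333 L/s × 0.37 s × 1000 mL/L = 419.32 mL.
R = (PIP − Pplat)/V̇ = (39.5 − 15.5) / 1.1333 = 24.0/1.1333 = 21.177 cmH2O·s/L.
C = Vt/(Pplat − PEEP) = 419.32 / (15.5 − 7) = 419.32/8.5 = 49.332 mL/cmH2O.
τ = R × C = 21.177 × 0.04933 L/cmH2O = 1.045 s.
Fraction remaining at end-expiration = e^(−Te/τ) = e^(−1.75/1.045) = 0.1874 → 18.74%.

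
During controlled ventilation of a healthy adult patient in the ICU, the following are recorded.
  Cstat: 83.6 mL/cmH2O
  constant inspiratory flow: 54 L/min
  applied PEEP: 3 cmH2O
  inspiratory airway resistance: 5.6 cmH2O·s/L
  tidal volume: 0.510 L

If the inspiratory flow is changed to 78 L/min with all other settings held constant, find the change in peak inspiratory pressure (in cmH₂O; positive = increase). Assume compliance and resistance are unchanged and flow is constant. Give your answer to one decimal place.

2.2

Flow: 54 L/min ÷ 60 = 0.9 L/s.
New flow: 78 L/min ÷ 60 = 1.3 L/s.
PIP = Vt/C + R·V̇ + PEEP (constant-flow equation of motion).
Only the resistive term changes: ΔPIP = R × ΔV̇ = 5.6 × (1.3 − 0.9) = 5.6 × 0.4 = 2.24 cmH2O.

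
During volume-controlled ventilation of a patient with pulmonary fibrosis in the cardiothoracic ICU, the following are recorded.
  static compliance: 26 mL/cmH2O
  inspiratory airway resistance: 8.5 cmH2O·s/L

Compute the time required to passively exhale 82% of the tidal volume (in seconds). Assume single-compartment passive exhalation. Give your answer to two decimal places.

0.38

τ = R × C = 8.5 × 26 mL/cmH2O = 8.5 × 0.026 L/cmH2O = 0.221 s.
Exhaled fraction f = 1 − e^(−t/τ) → t = −τ·ln(1 − f) = −0.221·ln(0.18) = 0.379 s.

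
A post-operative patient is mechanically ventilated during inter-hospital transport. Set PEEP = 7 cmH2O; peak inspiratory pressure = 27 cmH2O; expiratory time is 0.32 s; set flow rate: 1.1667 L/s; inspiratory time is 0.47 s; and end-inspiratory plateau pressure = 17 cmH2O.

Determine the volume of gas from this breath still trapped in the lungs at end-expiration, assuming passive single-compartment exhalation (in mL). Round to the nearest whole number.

Vt = flow × Ti = 1.1667 L/s × 0.47 s × 1000 mL/L = 548.35 mL.
R = (PIP − Pplat)/V̇ = (27 − 17) / 1.1667 = 10.0/1.1667 = 8.571 cmH2O·s/L.
C = Vt/(Pplat − PEEP) = 548.35 / (17 − 7) = 548.35/10.0 = 54.835 mL/cmH2O.
τ = R × C = 8.571 × 0.05484 L/cmH2O = 0.47 s.
Fraction remaining = e^(−Te/τ) = e^(−0.32/0.47) = 0.5062.
Trapped volume = 548.35 × 0.5062 = 277.57 mL.

278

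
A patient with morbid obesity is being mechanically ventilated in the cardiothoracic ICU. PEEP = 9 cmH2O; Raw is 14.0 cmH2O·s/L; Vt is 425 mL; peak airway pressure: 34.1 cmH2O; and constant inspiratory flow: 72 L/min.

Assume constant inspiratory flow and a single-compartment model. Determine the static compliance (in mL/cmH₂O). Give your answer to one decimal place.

51.2

Flow: 72 L/min ÷ 60 = 1.2 L/s.
Equation of motion (constant flow): PIP = Vt/C + R·V̇ + PEEP.
Vt/C = PIP − R·V̇ − PEEP = 34.1 − 14.0×1.2 − 9 = 34.1 − 16.8 − 9 = 8.3 cmH2O.
C = Vt / 8.3 = 425 / 8.3 = 51.205 mL/cmH2O.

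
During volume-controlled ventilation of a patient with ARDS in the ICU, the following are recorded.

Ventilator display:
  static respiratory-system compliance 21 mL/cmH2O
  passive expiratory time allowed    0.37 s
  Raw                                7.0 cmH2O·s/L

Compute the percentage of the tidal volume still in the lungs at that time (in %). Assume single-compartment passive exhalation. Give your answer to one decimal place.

8.1

τ = R × C = 7.0 × 21 mL/cmH2O = 7.0 × 0.021 L/cmH2O = 0.147 s.
Passive exhalation: V(t)/V₀ = e^(−t/τ) = e^(−0.37/0.147) = 0.0807.
Fraction remaining = 0.0807 → 8.07%.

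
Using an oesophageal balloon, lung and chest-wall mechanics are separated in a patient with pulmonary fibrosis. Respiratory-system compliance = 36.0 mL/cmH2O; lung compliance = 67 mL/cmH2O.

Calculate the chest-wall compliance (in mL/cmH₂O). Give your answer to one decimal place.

77.8

1/Ccw = 1/Crs − 1/CL.
1/Ccw = 1/36.0 − 1/67 = 0.01285.
Ccw = 77.821 mL/cmH2O.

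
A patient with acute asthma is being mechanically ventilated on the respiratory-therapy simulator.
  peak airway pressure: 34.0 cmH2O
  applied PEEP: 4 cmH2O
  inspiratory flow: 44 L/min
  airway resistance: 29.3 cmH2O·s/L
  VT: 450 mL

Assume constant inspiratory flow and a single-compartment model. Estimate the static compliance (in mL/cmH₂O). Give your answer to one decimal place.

Flow: 44 L/min ÷ 60 = 0.7333 L/s.
Equation of motion (constant flow): PIP = Vt/C + R·V̇ + PEEP.
Vt/C = PIP − R·V̇ − PEEP = 34.0 − 29.3×0.7333 − 4 = 34.0 − 21.486 − 4 = 8.514 cmH2O.
C = Vt / 8.514 = 450 / 8.514 = 52.854 mL/cmH2O.

52.9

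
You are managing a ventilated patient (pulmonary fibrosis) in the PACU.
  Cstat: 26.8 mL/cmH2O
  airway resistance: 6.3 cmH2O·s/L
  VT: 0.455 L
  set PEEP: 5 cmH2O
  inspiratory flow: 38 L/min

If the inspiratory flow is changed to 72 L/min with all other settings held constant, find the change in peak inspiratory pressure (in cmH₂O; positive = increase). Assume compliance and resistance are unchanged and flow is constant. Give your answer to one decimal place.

Flow: 38 L/min ÷ 60 = 0.6333 L/s.
New flow: 72 L/min ÷ 60 = 1.2 L/s.
PIP = Vt/C + R·V̇ + PEEP (constant-flow equation of motion).
Only the resistive term changes: ΔPIP = R × ΔV̇ = 6.3 × (1.2 − 0.6333) = 6.3 × 0.5667 = 3.57 cmH2O.

3.6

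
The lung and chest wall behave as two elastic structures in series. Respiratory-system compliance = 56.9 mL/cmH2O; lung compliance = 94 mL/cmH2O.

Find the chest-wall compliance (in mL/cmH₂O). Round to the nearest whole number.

144

1/Ccw = 1/Crs − 1/CL.
1/Ccw = 1/56.9 − 1/94 = 0.006936.
Ccw = 144.18 mL/cmH2O.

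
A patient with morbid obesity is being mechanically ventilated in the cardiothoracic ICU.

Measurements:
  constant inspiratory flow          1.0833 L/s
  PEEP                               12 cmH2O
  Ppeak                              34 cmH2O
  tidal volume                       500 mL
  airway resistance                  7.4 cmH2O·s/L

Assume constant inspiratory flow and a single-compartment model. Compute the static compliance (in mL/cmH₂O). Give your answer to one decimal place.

Equation of motion (constant flow): PIP = Vt/C + R·V̇ + PEEP.
Vt/C = PIP − R·V̇ − PEEP = 34 − 7.4×1.0833 − 12 = 34 − 8.016 − 12 = 13.984 cmH2O.
C = Vt / 13.984 = 500 / 13.984 = 35.755 mL/cmH2O.

35.8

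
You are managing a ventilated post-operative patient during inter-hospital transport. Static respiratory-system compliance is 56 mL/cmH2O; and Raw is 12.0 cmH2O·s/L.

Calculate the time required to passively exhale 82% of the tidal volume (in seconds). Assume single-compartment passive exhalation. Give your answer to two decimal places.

τ = R × C = 12.0 × 56 mL/cmH2O = 12.0 × 0.056 L/cmH2O = 0.672 s.
Exhaled fraction f = 1 − e^(−t/τ) → t = −τ·ln(1 − f) = −0.672·ln(0.18) = 1.152 s.

1.15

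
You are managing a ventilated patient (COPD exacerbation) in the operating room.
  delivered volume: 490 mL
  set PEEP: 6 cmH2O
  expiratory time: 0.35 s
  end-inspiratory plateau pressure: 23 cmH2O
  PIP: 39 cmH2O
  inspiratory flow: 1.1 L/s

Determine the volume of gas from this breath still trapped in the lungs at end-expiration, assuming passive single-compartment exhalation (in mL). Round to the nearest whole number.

R = (PIP − Pplat)/V̇ = (39 − 23) / 1.1 = 16.0/1.1 = 14.545 cmH2O·s/L.
C = Vt/(Pplat − PEEP) = 490.0 / (23 − 6) = 490.0/17.0 = 28.824 mL/cmH2O.
τ = R × C = 14.545 × 0.02882 L/cmH2O = 0.4192 s.
Fraction remaining = e^(−Te/τ) = e^(−0.35/0.4192) = 0.4339.
Trapped volume = 490.0 × 0.4339 = 212.61 mL.

213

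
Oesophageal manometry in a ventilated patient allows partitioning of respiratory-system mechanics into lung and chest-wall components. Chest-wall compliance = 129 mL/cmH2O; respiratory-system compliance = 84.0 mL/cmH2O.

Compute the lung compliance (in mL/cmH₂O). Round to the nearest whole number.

1/CL = 1/Crs − 1/Ccw.
1/CL = 1/84.0 − 1/129 = 0.004153.
CL = 240.79 mL/cmH2O.

241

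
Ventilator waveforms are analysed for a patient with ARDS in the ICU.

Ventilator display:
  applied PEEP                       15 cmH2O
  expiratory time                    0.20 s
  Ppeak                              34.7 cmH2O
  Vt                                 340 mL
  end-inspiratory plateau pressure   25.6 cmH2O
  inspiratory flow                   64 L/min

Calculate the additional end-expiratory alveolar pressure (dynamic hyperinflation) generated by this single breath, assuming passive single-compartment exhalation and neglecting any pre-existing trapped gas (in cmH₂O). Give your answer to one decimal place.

Flow: 64 L/min ÷ 60 = 1.0667 L/s.
R = (PIP − Pplat)/V̇ = (34.7 − 25.6) / 1.0667 = 9.1/1.0667 = 8.531 cmH2O·s/L.
C = Vt/(Pplat − PEEP) = 340.0 / (25.6 − 15) = 340.0/10.6 = 32.075 mL/cmH2O.
τ = R × C = 8.531 × 0.03208 L/cmH2O = 0.2737 s.
Fraction remaining = e^(−Te/τ) = e^(−0.20/0.2737) = 0.4816; trapped volume = 340.0 × 0.4816 = 163.74 mL.
Additional alveolar pressure from trapping ≈ V_trapped / C = 163.74 / 32.075 = 5.105 cmH2O.

5.1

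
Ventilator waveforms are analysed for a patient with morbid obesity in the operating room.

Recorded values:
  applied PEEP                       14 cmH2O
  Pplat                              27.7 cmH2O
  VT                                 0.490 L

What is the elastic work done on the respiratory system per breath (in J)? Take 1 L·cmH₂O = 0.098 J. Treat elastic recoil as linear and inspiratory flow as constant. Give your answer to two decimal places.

0.33

Elastic work ≈ ½ × (Pplat − PEEP) × Vt = 0.5 × (27.7 − 14) × 0.490 L = 0.5 × 13.7 × 0.490 = 3.357 L·cmH2O.
× 0.098 J/(L·cmH2O) → 0.329 J.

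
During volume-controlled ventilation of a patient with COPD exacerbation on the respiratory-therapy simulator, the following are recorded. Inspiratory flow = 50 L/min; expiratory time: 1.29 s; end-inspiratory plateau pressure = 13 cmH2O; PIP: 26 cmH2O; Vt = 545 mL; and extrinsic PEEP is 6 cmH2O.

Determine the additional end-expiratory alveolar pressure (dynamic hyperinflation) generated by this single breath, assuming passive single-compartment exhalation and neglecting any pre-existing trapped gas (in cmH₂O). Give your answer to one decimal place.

Flow: 50 L/min ÷ 60 = 0.8333 L/s.
R = (PIP − Pplat)/V̇ = (26 − 13) / 0.8333 = 13.0/0.8333 = 15.601 cmH2O·s/L.
C = Vt/(Pplat − PEEP) = 545.0 / (13 − 6) = 545.0/7.0 = 77.857 mL/cmH2O.
τ = R × C = 15.601 × 0.07786 L/cmH2O = 1.215 s.
Fraction remaining = e^(−Te/τ) = e^(−1.29/1.215) = 0.3459; trapped volume = 545.0 × 0.3459 = 188.52 mL.
Additional alveolar pressure from trapping ≈ V_trapped / C = 188.52 / 77.857 = 2.421 cmH2O.

2.4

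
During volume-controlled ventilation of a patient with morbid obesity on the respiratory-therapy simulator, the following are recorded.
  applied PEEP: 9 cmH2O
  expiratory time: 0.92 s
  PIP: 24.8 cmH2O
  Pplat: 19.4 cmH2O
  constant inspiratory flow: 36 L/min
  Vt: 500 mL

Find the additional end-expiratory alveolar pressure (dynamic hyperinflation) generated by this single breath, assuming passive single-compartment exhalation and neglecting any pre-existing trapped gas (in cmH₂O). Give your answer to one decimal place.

Flow: 36 L/min ÷ 60 = 0.6 L/s.
R = (PIP − Pplat)/V̇ = (24.8 − 19.4) / 0.6 = 5.4/0.6 = 9.0 cmH2O·s/L.
C = Vt/(Pplat − PEEP) = 500.0 / (19.4 − 9) = 500.0/10.4 = 48.077 mL/cmH2O.
τ = R × C = 9.0 × 0.04808 L/cmH2O = 0.4327 s.
Fraction remaining = e^(−Te/τ) = e^(−0.92/0.4327) = 0.1193; trapped volume = 500.0 × 0.1193 = 59.65 mL.
Additional alveolar pressure from trapping ≈ V_trapped / C = 59.65 / 48.077 = 1.241 cmH2O.

1.2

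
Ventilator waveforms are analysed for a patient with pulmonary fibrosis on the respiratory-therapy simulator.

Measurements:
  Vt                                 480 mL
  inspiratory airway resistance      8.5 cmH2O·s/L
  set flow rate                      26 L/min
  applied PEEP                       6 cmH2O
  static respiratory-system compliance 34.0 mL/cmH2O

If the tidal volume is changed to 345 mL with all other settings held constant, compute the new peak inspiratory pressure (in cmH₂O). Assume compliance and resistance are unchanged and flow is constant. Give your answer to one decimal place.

Flow: 26 L/min ÷ 60 = 0.4333 L/s.
PIP = Vt/C + R·V̇ + PEEP (constant-flow equation of motion).
Only the elastic term changes: ΔPIP = ΔVt / C = (345 − 480) / 34.0 = -3.971 cmH2O.
Original PIP = 480/34.0 + 8.5×0.4333 + 6 = 23.801 cmH2O; new PIP = 23.801 + (-3.971) = 19.83 cmH2O.

19.8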